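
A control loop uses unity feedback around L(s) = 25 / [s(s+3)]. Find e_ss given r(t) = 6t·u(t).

0.72

The open loop has one pole at the origin → type 1 system.
K_v = lim_{s→0} s·L(s) = 25 / (3) = 25/3.
e_ss = 6/K_v = 6/(25/3) = 0.72.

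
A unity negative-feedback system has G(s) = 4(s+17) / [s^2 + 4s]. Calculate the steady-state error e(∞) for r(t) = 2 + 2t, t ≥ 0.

Factoring s from the denominator leaves a polynomial with constant term 4, so the system is type 1. Treating each term separately:
  • 2: tracked with zero error.
  • 2t: e_ss = 2/K_v with K_v=17 → 2/17.
Total e_ss = 2/17.

2/17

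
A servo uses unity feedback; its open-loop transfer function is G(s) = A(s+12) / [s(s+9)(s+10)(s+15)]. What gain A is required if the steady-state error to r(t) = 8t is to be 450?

System type = 1 (one pole at s=0).
K_v = lim_{s→0} s·G(s) = A·12 / (9·10·15) = (2/225)·A.
e_ss = 8/K_v = 450 ⇒ K_v = 4/225 ⇒ A = (4/225)/(2/225) = 2.

2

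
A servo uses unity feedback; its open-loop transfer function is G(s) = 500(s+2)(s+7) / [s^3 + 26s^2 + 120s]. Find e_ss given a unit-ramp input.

3/175

Factoring s from the denominator leaves a polynomial with constant term 120, so the system is type 1.
K_v = lim_{s→0} s·G(s) = 500·2·7 / 120 = 175/3.
e_ss = 1/K_v = 1/(175/3) = 3/175.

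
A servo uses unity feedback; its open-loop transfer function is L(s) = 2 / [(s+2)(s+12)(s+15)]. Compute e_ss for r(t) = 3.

No free integrators in L(s): this is a type 0 system.
K_p = lim_{s→0} L(s) = 2 / (2·12·15) = 1/180.
e_ss = 3/(1 + K_p) = 3/(181/180) = 540/181.

540/181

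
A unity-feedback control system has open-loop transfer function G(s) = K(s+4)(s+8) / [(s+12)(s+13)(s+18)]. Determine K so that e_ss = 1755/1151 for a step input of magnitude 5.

200

G(s) has no factors of s in the denominator, so the system is type 0.
K_p = lim_{s→0} G(s) = K·4·8 / (12·13·18) = (4/351)·K.
e_ss = 5/(1 + K_p) = 1755/1151 ⇒ 1 + (4/351)·K = 1151/351 ⇒ K = 200.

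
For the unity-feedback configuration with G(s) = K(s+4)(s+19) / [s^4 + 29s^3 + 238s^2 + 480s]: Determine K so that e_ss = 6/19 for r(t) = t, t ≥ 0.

Lowest-order denominator term is 480s, so the open loop has 1 pole at the origin → type 1 system.
K_v = lim_{s→0} s·G(s) = K·4·19 / 480 = (19/120)·K.
e_ss = 1/K_v = 6/19 ⇒ K_v = 19/6 ⇒ K = (19/6)/(19/120) = 20.

20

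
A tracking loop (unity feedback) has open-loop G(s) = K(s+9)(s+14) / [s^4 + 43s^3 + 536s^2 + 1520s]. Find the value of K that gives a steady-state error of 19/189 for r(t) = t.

120

Lowest-order denominator term is 1520s, so the open loop has 1 pole at the origin → type 1 system.
K_v = lim_{s→0} s·G(s) = K·9·14 / 1520 = (63/760)·K.
e_ss = 1/K_v = 19/189 ⇒ K_v = 189/19 ⇒ K = (189/19)/(63/760) = 120.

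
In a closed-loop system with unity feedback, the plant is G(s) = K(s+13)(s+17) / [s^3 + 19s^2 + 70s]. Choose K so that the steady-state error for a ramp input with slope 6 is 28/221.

15

Lowest-order denominator term is 70s, so the open loop has 1 pole at the origin → type 1 system.
K_v = lim_{s→0} s·G(s) = K·13·17 / 70 = (221/70)·K.
e_ss = 6/K_v = 28/221 ⇒ K_v = 663/14 ⇒ K = (663/14)/(221/70) = 15.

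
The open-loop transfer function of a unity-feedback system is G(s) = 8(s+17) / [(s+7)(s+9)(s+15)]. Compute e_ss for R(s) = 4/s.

G(s) has no factors of s in the denominator, so the system is type 0.
K_p = lim_{s→0} G(s) = 8·17 / (7·9·15) = 136/945.
e_ss = 4/(1 + K_p) = 4/(1081/945) = 3780/1081.

3780/1081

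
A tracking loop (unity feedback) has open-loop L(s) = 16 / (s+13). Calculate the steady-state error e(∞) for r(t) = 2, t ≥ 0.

26/29

No free integrators in L(s): this is a type 0 system.
K_p = lim_{s→0} L(s) = 16 / (13) = 16/13.
e_ss = 2/(1 + K_p) = 2/(29/13) = 26/29.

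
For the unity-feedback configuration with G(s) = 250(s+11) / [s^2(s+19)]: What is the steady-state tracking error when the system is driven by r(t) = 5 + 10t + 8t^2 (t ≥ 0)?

152/1375

Two free integrators in G(s): this is a type 2 system. Treating each term separately:
  • 5: tracked with zero error.
  • 10t: tracked with zero error.
  • 8t^2: e_ss = 16/K_a with K_a=2750/19 → 152/1375.
Total e_ss = 152/1375.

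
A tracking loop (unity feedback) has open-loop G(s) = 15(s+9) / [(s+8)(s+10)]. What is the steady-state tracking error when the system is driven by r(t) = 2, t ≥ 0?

32/43

G(s) has no factors of s in the denominator, so the system is type 0.
K_p = lim_{s→0} G(s) = 15·9 / (8·10) = 1.6875.
e_ss = 2/(1 + K_p) = 2/2.6875 = 32/43.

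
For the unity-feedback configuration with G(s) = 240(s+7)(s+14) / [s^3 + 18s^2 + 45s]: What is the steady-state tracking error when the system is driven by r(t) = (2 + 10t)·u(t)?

15/784

Factoring s from the denominator leaves a polynomial with constant term 45, so the system is type 1. Taking each input component in turn:
  • 2: tracked with zero error.
  • 10t: e_ss = 10/K_v with K_v=1568/3 → 15/784.
Total e_ss = 15/784.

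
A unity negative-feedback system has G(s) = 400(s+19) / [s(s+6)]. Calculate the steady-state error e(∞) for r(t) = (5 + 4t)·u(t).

3/950

System type = 1 (one pole at s=0). By superposition:
  • 5: tracked with zero error.
  • 4t: e_ss = 4/K_v with K_v=3800/3 → 3/950.
Total e_ss = 3/950.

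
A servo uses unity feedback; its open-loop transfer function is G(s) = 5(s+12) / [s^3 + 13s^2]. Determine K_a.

60/13

The denominator has no term below 13s^2 — 2 poles at s=0, type 2.
K_a = lim_{s→0} s^2·G(s) = 5·12 / 13 = 60/13.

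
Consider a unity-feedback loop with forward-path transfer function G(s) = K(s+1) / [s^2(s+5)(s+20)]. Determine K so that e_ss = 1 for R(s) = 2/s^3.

200

System type = 2 (two poles at s=0).
K_a = lim_{s→0} s^2·G(s) = K·1 / (5·20) = 0.01·K.
e_ss = 2/K_a = 1 ⇒ K_a = 2 ⇒ K = 2/0.01 = 200.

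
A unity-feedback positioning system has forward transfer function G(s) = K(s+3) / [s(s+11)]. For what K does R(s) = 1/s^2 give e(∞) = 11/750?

250

One free integrator in G(s): this is a type 1 system.
K_v = lim_{s→0} s·G(s) = K·3 / (11) = (3/11)·K.
e_ss = 1/K_v = 11/750 ⇒ K_v = 750/11 ⇒ K = (750/11)/(3/11) = 250.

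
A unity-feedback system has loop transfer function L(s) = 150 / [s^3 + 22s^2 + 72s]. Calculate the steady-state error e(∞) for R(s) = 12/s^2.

Lowest-order denominator term is 72s, so the open loop has 1 pole at the origin → type 1 system.
K_v = lim_{s→0} s·L(s) = 150 / 72 = 25/12.
e_ss = 12/K_v = 12/(25/12) = 5.76.

5.76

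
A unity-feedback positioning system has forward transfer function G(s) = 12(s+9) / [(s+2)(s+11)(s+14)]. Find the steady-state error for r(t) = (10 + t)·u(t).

infinity

No free integrators in G(s): this is a type 0 system. Treating each term separately:
  • 10: e_ss = 10/(1+K_p) with K_p=27/77 → 385/52.
  • t: a type-0 system cannot track it, e_ss → ∞.
The unbounded component dominates.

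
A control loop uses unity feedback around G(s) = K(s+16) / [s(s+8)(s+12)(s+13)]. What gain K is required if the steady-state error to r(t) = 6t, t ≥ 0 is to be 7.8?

60

G(s) has one factor of s in the denominator, so the system is type 1.
K_v = lim_{s→0} s·G(s) = K·16 / (8·12·13) = (1/78)·K.
e_ss = 6/K_v = 7.8 ⇒ K_v = 10/13 ⇒ K = (10/13)/(1/78) = 60.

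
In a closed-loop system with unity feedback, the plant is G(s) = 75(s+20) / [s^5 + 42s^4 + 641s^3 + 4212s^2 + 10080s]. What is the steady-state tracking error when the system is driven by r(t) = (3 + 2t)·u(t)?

Factoring s from the denominator leaves a polynomial with constant term 10080, so the system is type 1. By superposition:
  • 3: tracked with zero error.
  • 2t: e_ss = 2/K_v with K_v=25/168 → 13.44.
Total e_ss = 13.44.

13.44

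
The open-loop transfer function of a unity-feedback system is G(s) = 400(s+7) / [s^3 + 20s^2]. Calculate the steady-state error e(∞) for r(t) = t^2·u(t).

1/70

The denominator has no term below 20s^2 — 2 poles at s=0, type 2.
K_a = lim_{s→0} s^2·G(s) = 400·7 / 20 = 140.
r(t) = t^2 gives R(s) = 2/s^3.
e_ss = 2/K_a = 2/140 = 1/70.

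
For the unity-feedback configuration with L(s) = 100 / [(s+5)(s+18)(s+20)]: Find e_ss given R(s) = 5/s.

90/19

System type = 0 (no poles at s=0).
K_p = lim_{s→0} L(s) = 100 / (5·18·20) = 1/18.
e_ss = 5/(1 + K_p) = 5/(19/18) = 90/19.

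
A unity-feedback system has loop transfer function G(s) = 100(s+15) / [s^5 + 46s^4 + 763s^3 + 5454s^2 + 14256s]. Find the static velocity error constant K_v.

125/1188

Lowest-order denominator term is 14256s, so the open loop has 1 pole at the origin → type 1 system.
K_v = lim_{s→0} s·G(s) = 100·15 / 14256 = 125/1188.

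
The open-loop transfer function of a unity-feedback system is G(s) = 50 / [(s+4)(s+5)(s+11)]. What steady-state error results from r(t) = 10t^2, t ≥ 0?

The open loop has no poles at the origin → type 0 system.
K_a = lim_{s→0} s^2·G(s) = 0; the steady-state error to this parabolic input grows without bound.

infinity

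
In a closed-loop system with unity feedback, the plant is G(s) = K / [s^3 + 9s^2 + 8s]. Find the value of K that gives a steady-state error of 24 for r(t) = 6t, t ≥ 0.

The denominator has no term below 8s — 1 pole at s=0, type 1.
K_v = lim_{s→0} s·G(s) = K / 8 = 0.125·K.
e_ss = 6/K_v = 24 ⇒ K_v = 0.25 ⇒ K = 0.25/0.125 = 2.

2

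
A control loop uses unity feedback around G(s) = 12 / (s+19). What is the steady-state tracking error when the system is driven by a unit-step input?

The open loop has no poles at the origin → type 0 system.
K_p = lim_{s→0} G(s) = 12 / (19) = 12/19.
e_ss = 1/(1 + K_p) = 1/(31/19) = 19/31.

19/31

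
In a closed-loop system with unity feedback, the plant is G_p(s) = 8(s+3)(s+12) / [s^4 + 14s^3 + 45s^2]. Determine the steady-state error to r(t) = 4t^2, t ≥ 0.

The denominator has no term below 45s^2 — 2 poles at s=0, type 2.
K_a = lim_{s→0} s^2·G_p(s) = 8·3·12 / 45 = 6.4.
r(t) = 4t^2 gives R(s) = 8/s^3.
e_ss = 8/K_a = 8/6.4 = 1.25.

1.25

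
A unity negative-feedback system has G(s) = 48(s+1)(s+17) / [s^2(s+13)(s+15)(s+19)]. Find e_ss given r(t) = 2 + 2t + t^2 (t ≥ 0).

G(s) has two factors of s in the denominator, so the system is type 2. Treating each term separately:
  • 2: tracked with zero error.
  • 2t: tracked with zero error.
  • t^2: e_ss = 2/K_a with K_a=272/1235 → 1235/136.
Total e_ss = 1235/136.

1235/136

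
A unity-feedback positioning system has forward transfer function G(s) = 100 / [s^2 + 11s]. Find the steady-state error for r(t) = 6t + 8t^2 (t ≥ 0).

infinity

The denominator has no term below 11s — 1 pole at s=0, type 1. By superposition:
  • 6t: e_ss = 6/K_v with K_v=100/11 → 0.66.
  • 8t^2: a type-1 system cannot track it, e_ss → ∞.
The unbounded component dominates.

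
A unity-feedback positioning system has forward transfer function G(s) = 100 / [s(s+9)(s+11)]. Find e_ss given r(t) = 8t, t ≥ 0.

System type = 1 (one pole at s=0).
K_v = lim_{s→0} s·G(s) = 100 / (9·11) = 100/99.
e_ss = 8/K_v = 8/(100/99) = 7.92.

7.92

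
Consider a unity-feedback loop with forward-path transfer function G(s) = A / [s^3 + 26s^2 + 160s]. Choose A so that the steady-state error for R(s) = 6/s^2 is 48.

Factoring s from the denominator leaves a polynomial with constant term 160, so the system is type 1.
K_v = lim_{s→0} s·G(s) = A / 160 = (1/160)·A.
e_ss = 6/K_v = 48 ⇒ K_v = 0.125 ⇒ A = 0.125/(1/160) = 20.

20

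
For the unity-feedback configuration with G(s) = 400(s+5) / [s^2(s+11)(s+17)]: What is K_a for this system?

System type = 2 (two poles at s=0).
K_a = lim_{s→0} s^2·G(s) = 400·5 / (11·17) = 2000/187.

2000/187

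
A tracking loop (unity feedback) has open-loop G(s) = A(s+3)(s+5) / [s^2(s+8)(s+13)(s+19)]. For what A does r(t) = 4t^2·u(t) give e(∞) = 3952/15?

Two free integrators in G(s): this is a type 2 system.
K_a = lim_{s→0} s^2·G(s) = A·3·5 / (8·13·19) = (15/1976)·A.
e_ss = 8/K_a = 3952/15 ⇒ K_a = 15/494 ⇒ A = (15/494)/(15/1976) = 4.

4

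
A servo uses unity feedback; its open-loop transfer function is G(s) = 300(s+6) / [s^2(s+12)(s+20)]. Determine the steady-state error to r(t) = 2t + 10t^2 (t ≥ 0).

System type = 2 (two poles at s=0). Treating each term separately:
  • 2t: tracked with zero error.
  • 10t^2: e_ss = 20/K_a with K_a=7.5 → 8/3.
Total e_ss = 8/3.

8/3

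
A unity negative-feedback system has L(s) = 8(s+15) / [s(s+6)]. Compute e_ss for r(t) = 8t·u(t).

The open loop has one pole at the origin → type 1 system.
K_v = lim_{s→0} s·L(s) = 8·15 / (6) = 20.
e_ss = 8/K_v = 8/20 = 0.4.

0.4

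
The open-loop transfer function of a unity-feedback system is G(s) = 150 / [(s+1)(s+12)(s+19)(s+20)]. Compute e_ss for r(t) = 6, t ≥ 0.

The open loop has no poles at the origin → type 0 system.
K_p = lim_{s→0} G(s) = 150 / (1·12·19·20) = 5/152.
e_ss = 6/(1 + K_p) = 6/(157/152) = 912/157.

912/157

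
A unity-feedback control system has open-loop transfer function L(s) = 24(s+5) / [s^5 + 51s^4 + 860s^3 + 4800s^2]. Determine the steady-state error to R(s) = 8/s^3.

The denominator has no term below 4800s^2 — 2 poles at s=0, type 2.
K_a = lim_{s→0} s^2·L(s) = 24·5 / 4800 = 0.025.
r(t) = 4t^2 gives R(s) = 8/s^3.
e_ss = 8/K_a = 8/0.025 = 320.

320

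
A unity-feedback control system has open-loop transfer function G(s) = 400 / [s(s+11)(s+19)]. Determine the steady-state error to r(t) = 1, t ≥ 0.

System type = 1 (one pole at s=0).
A type-1 system has K_p = ∞, so it tracks a step input with zero steady-state error.

0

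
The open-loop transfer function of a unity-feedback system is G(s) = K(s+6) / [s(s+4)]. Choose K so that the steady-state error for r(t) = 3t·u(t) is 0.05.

40

The open loop has one pole at the origin → type 1 system.
K_v = lim_{s→0} s·G(s) = K·6 / (4) = 1.5·K.
e_ss = 3/K_v = 0.05 ⇒ K_v = 60 ⇒ K = 60/1.5 = 40.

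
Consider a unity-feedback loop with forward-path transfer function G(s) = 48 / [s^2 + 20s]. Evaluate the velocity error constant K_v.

2.4

Lowest-order denominator term is 20s, so the open loop has 1 pole at the origin → type 1 system.
K_v = lim_{s→0} s·G(s) = 48 / 20 = 2.4.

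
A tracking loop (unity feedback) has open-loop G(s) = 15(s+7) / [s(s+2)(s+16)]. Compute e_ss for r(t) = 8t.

System type = 1 (one pole at s=0).
K_v = lim_{s→0} s·G(s) = 15·7 / (2·16) = 105/32.
e_ss = 8/K_v = 8/(105/32) = 256/105.

256/105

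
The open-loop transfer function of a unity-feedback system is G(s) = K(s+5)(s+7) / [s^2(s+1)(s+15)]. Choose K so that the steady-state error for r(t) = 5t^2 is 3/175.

G(s) has two factors of s in the denominator, so the system is type 2.
K_a = lim_{s→0} s^2·G(s) = K·5·7 / (1·15) = (7/3)·K.
e_ss = 10/K_a = 3/175 ⇒ K_a = 1750/3 ⇒ K = (1750/3)/(7/3) = 250.

250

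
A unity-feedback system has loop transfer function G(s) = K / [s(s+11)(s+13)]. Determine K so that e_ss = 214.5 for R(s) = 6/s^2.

4

G(s) has one factor of s in the denominator, so the system is type 1.
K_v = lim_{s→0} s·G(s) = K / (11·13) = (1/143)·K.
e_ss = 6/K_v = 214.5 ⇒ K_v = 4/143 ⇒ K = (4/143)/(1/143) = 4.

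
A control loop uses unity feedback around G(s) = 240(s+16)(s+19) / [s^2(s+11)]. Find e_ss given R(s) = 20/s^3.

Two free integrators in G(s): this is a type 2 system.
K_a = lim_{s→0} s^2·G(s) = 240·16·19 / (11) = 72960/11.
r(t) = 10t^2 gives R(s) = 20/s^3.
e_ss = 20/K_a = 20/(72960/11) = 11/3648.

11/3648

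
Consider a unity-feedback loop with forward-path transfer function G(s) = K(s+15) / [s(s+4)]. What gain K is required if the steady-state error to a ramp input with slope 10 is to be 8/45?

One free integrator in G(s): this is a type 1 system.
K_v = lim_{s→0} s·G(s) = K·15 / (4) = 3.75·K.
e_ss = 10/K_v = 8/45 ⇒ K_v = 56.25 ⇒ K = 56.25/3.75 = 15.

15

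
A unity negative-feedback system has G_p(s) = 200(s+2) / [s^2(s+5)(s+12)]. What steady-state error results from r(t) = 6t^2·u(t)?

G_p(s) has two factors of s in the denominator, so the system is type 2.
K_a = lim_{s→0} s^2·G_p(s) = 200·2 / (5·12) = 20/3.
r(t) = 6t^2 gives R(s) = 12/s^3.
e_ss = 12/K_a = 12/(20/3) = 1.8.

1.8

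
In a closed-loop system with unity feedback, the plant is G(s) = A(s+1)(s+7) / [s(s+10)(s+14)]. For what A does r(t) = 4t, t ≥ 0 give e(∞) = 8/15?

150

One free integrator in G(s): this is a type 1 system.
K_v = lim_{s→0} s·G(s) = A·1·7 / (10·14) = 0.05·A.
e_ss = 4/K_v = 8/15 ⇒ K_v = 7.5 ⇒ A = 7.5/0.05 = 150.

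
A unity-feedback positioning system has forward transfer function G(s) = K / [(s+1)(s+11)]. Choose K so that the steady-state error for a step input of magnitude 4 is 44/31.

The open loop has no poles at the origin → type 0 system.
K_p = lim_{s→0} G(s) = K / (1·11) = (1/11)·K.
e_ss = 4/(1 + K_p) = 44/31 ⇒ 1 + (1/11)·K = 31/11 ⇒ K = 20.

20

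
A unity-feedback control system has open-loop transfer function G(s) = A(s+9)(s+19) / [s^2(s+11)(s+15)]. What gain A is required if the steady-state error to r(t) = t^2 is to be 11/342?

60

G(s) has two factors of s in the denominator, so the system is type 2.
K_a = lim_{s→0} s^2·G(s) = A·9·19 / (11·15) = (57/55)·A.
e_ss = 2/K_a = 11/342 ⇒ K_a = 684/11 ⇒ A = (684/11)/(57/55) = 60.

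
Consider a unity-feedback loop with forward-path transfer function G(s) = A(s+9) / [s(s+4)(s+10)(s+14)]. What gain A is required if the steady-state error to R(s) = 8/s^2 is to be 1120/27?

12

G(s) has one factor of s in the denominator, so the system is type 1.
K_v = lim_{s→0} s·G(s) = A·9 / (4·10·14) = (9/560)·A.
e_ss = 8/K_v = 1120/27 ⇒ K_v = 27/140 ⇒ A = (27/140)/(9/560) = 12.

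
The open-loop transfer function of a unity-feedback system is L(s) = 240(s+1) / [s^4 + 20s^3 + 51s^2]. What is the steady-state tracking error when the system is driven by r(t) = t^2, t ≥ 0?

Factoring s^2 from the denominator leaves a polynomial with constant term 51, so the system is type 2.
K_a = lim_{s→0} s^2·L(s) = 240·1 / 51 = 80/17.
r(t) = t^2 gives R(s) = 2/s^3.
e_ss = 2/K_a = 2/(80/17) = 0.425.

0.425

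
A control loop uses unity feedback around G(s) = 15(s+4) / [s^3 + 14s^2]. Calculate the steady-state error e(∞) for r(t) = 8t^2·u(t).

56/15

The denominator has no term below 14s^2 — 2 poles at s=0, type 2.
K_a = lim_{s→0} s^2·G(s) = 15·4 / 14 = 30/7.
r(t) = 8t^2 gives R(s) = 16/s^3.
e_ss = 16/K_a = 16/(30/7) = 56/15.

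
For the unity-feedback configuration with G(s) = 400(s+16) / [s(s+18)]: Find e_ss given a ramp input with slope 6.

G(s) has one factor of s in the denominator, so the system is type 1.
K_v = lim_{s→0} s·G(s) = 400·16 / (18) = 3200/9.
e_ss = 6/K_v = 6/(3200/9) = 27/1600.

27/1600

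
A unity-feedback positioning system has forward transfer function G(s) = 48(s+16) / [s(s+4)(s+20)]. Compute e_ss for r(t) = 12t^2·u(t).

infinity

System type = 1 (one pole at s=0).
For a type-1 system K_a = 0, so e_ss to a parabolic input is unbounded.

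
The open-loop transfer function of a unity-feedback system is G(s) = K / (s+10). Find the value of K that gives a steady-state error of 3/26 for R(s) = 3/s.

250

G(s) has no factors of s in the denominator, so the system is type 0.
K_p = lim_{s→0} G(s) = K / (10) = 0.1·K.
e_ss = 3/(1 + K_p) = 3/26 ⇒ 1 + 0.1·K = 26 ⇒ K = 250.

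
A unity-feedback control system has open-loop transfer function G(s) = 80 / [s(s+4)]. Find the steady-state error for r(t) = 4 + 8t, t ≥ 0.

G(s) has one factor of s in the denominator, so the system is type 1. By superposition:
  • 4: tracked with zero error.
  • 8t: e_ss = 8/K_v with K_v=20 → 0.4.
Total e_ss = 0.4.

0.4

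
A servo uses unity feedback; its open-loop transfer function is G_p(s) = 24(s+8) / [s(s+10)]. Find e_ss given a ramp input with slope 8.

5/12

One free integrator in G_p(s): this is a type 1 system.
K_v = lim_{s→0} s·G_p(s) = 24·8 / (10) = 19.2.
e_ss = 8/K_v = 8/19.2 = 5/12.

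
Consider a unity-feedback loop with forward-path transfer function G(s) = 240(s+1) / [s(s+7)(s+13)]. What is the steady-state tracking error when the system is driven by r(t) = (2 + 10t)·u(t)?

91/24

One free integrator in G(s): this is a type 1 system. Treating each term separately:
  • 2: tracked with zero error.
  • 10t: e_ss = 10/K_v with K_v=240/91 → 91/24.
Total e_ss = 91/24.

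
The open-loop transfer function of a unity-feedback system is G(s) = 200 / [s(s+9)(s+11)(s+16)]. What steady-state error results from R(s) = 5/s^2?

39.6

System type = 1 (one pole at s=0).
K_v = lim_{s→0} s·G(s) = 200 / (9·11·16) = 25/198.
e_ss = 5/K_v = 5/(25/198) = 39.6.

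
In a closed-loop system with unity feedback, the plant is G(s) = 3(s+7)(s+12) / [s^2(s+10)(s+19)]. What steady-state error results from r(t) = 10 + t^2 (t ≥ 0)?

G(s) has two factors of s in the denominator, so the system is type 2. Taking each input component in turn:
  • 10: tracked with zero error.
  • t^2: e_ss = 2/K_a with K_a=126/95 → 95/63.
Total e_ss = 95/63.

95/63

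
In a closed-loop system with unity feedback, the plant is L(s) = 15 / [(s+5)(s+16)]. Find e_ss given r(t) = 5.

80/19

L(s) has no factors of s in the denominator, so the system is type 0.
K_p = lim_{s→0} L(s) = 15 / (5·16) = 0.1875.
e_ss = 5/(1 + K_p) = 5/1.1875 = 80/19.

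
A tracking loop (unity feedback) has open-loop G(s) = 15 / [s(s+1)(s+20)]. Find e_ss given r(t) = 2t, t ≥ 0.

G(s) has one factor of s in the denominator, so the system is type 1.
K_v = lim_{s→0} s·G(s) = 15 / (1·20) = 0.75.
e_ss = 2/K_v = 2/0.75 = 8/3.

8/3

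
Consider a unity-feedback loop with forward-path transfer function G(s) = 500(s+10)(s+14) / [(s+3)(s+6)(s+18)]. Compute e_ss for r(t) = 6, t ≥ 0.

486/17581

The open loop has no poles at the origin → type 0 system.
K_p = lim_{s→0} G(s) = 500·10·14 / (3·6·18) = 17500/81.
e_ss = 6/(1 + K_p) = 6/(17581/81) = 486/17581.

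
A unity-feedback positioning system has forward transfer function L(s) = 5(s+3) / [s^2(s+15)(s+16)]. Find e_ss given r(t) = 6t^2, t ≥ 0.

The open loop has two poles at the origin → type 2 system.
K_a = lim_{s→0} s^2·L(s) = 5·3 / (15·16) = 0.0625.
r(t) = 6t^2 gives R(s) = 12/s^3.
e_ss = 12/K_a = 12/0.0625 = 192.

192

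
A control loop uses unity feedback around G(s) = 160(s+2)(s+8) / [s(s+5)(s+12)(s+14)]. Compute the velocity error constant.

System type = 1 (one pole at s=0).
K_v = lim_{s→0} s·G(s) = 160·2·8 / (5·12·14) = 64/21.

64/21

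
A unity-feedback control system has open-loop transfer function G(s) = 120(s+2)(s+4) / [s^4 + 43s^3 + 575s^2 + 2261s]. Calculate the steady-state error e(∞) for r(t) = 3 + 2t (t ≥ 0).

Factoring s from the denominator leaves a polynomial with constant term 2261, so the system is type 1. By superposition:
  • 3: tracked with zero error.
  • 2t: e_ss = 2/K_v with K_v=960/2261 → 2261/480.
Total e_ss = 2261/480.

2261/480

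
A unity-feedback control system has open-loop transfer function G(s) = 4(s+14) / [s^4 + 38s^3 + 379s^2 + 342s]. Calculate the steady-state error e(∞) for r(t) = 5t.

855/28

Lowest-order denominator term is 342s, so the open loop has 1 pole at the origin → type 1 system.
K_v = lim_{s→0} s·G(s) = 4·14 / 342 = 28/171.
e_ss = 5/K_v = 5/(28/171) = 855/28.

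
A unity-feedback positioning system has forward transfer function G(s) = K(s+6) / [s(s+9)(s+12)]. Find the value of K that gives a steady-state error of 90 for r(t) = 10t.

2

The open loop has one pole at the origin → type 1 system.
K_v = lim_{s→0} s·G(s) = K·6 / (9·12) = (1/18)·K.
e_ss = 10/K_v = 90 ⇒ K_v = 1/9 ⇒ K = (1/9)/(1/18) = 2.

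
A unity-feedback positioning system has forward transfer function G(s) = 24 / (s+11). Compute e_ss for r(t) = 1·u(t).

System type = 0 (no poles at s=0).
K_p = lim_{s→0} G(s) = 24 / (11) = 24/11.
e_ss = 1/(1 + K_p) = 1/(35/11) = 11/35.

11/35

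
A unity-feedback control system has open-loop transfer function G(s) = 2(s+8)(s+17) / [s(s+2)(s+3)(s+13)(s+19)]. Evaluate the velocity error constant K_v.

G(s) has one factor of s in the denominator, so the system is type 1.
K_v = lim_{s→0} s·G(s) = 2·8·17 / (2·3·13·19) = 136/741.

136/741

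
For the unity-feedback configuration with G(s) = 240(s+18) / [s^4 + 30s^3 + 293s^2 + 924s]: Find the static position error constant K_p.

infinity

K_p = lim_{s→0} G(s); with 1 pole at the origin the limit diverges, so K_p = ∞.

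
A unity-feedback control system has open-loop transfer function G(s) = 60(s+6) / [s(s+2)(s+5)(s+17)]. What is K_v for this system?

36/17

System type = 1 (one pole at s=0).
K_v = lim_{s→0} s·G(s) = 60·6 / (2·5·17) = 36/17.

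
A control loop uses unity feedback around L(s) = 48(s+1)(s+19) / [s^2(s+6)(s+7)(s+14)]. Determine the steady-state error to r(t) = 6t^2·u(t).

Two free integrators in L(s): this is a type 2 system.
K_a = lim_{s→0} s^2·L(s) = 48·1·19 / (6·7·14) = 76/49.
r(t) = 6t^2 gives R(s) = 12/s^3.
e_ss = 12/K_a = 12/(76/49) = 147/19.

147/19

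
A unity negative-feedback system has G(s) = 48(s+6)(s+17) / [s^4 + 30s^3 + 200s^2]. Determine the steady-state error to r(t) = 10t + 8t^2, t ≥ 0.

The denominator has no term below 200s^2 — 2 poles at s=0, type 2. Treating each term separately:
  • 10t: tracked with zero error.
  • 8t^2: e_ss = 16/K_a with K_a=24.48 → 100/153.
Total e_ss = 100/153.

100/153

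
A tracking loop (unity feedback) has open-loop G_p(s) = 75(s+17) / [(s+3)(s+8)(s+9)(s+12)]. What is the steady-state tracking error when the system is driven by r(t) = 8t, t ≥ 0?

infinity

System type = 0 (no poles at s=0).
For a type-0 system K_v = 0, so e_ss to a ramp input is unbounded.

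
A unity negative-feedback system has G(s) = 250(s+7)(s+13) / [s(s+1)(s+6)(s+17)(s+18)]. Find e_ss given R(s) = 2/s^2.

1836/11375

G(s) has one factor of s in the denominator, so the system is type 1.
K_v = lim_{s→0} s·G(s) = 250·7·13 / (1·6·17·18) = 11375/918.
e_ss = 2/K_v = 2/(11375/918) = 1836/11375.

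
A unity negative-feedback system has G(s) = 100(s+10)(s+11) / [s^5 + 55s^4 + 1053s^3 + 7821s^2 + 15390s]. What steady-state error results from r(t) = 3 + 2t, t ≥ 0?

Factoring s from the denominator leaves a polynomial with constant term 15390, so the system is type 1. Taking each input component in turn:
  • 3: tracked with zero error.
  • 2t: e_ss = 2/K_v with K_v=1100/1539 → 1539/550.
Total e_ss = 1539/550.

1539/550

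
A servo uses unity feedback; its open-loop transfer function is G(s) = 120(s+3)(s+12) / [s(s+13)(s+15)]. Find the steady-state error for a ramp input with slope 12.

One free integrator in G(s): this is a type 1 system.
K_v = lim_{s→0} s·G(s) = 120·3·12 / (13·15) = 288/13.
e_ss = 12/K_v = 12/(288/13) = 13/24.

13/24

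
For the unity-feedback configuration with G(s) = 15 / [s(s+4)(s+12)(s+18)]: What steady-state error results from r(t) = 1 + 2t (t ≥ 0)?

115.2

One free integrator in G(s): this is a type 1 system. By superposition:
  • 1: tracked with zero error.
  • 2t: e_ss = 2/K_v with K_v=5/288 → 115.2.
Total e_ss = 115.2.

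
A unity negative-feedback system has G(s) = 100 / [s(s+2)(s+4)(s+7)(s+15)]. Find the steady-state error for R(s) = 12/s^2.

System type = 1 (one pole at s=0).
K_v = lim_{s→0} s·G(s) = 100 / (2·4·7·15) = 5/42.
e_ss = 12/K_v = 12/(5/42) = 100.8.

100.8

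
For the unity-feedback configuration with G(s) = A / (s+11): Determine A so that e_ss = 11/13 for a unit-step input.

The open loop has no poles at the origin → type 0 system.
K_p = lim_{s→0} G(s) = A / (11) = (1/11)·A.
e_ss = 1/(1 + K_p) = 11/13 ⇒ 1 + (1/11)·A = 13/11 ⇒ A = 2.

2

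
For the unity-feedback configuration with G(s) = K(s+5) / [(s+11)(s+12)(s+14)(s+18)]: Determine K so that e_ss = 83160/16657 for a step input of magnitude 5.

10

The open loop has no poles at the origin → type 0 system.
K_p = lim_{s→0} G(s) = K·5 / (11·12·14·18) = (5/33264)·K.
e_ss = 5/(1 + K_p) = 83160/16657 ⇒ 1 + (5/33264)·K = 16657/16632 ⇒ K = 10.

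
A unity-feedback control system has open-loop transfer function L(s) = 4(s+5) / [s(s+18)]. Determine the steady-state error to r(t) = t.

System type = 1 (one pole at s=0).
K_v = lim_{s→0} s·L(s) = 4·5 / (18) = 10/9.
e_ss = 1/K_v = 1/(10/9) = 0.9.

0.9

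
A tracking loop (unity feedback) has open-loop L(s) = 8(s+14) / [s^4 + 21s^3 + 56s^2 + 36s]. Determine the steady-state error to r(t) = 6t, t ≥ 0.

27/14

Factoring s from the denominator leaves a polynomial with constant term 36, so the system is type 1.
K_v = lim_{s→0} s·L(s) = 8·14 / 36 = 28/9.
e_ss = 6/K_v = 6/(28/9) = 27/14.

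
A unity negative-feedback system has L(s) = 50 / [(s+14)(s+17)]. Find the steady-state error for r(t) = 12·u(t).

No free integrators in L(s): this is a type 0 system.
K_p = lim_{s→0} L(s) = 50 / (14·17) = 25/119.
e_ss = 12/(1 + K_p) = 12/(144/119) = 119/12.

119/12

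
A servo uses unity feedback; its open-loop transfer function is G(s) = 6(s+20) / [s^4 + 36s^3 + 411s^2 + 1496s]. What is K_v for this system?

Factoring s from the denominator leaves a polynomial with constant term 1496, so the system is type 1.
K_v = lim_{s→0} s·G(s) = 6·20 / 1496 = 15/187.

15/187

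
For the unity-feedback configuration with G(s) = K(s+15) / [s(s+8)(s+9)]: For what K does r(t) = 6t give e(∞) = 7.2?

G(s) has one factor of s in the denominator, so the system is type 1.
K_v = lim_{s→0} s·G(s) = K·15 / (8·9) = (5/24)·K.
e_ss = 6/K_v = 7.2 ⇒ K_v = 5/6 ⇒ K = (5/6)/(5/24) = 4.

4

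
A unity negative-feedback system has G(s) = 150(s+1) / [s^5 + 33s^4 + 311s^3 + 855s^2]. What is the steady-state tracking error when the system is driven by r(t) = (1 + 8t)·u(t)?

0

Factoring s^2 from the denominator leaves a polynomial with constant term 855, so the system is type 2. Treating each term separately:
  • 1: tracked with zero error.
  • 8t: tracked with zero error.
Total e_ss = 0.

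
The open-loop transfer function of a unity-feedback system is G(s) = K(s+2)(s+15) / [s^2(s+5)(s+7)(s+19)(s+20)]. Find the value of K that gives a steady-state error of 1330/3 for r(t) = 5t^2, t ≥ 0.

Two free integrators in G(s): this is a type 2 system.
K_a = lim_{s→0} s^2·G(s) = K·2·15 / (5·7·19·20) = (3/1330)·K.
e_ss = 10/K_a = 1330/3 ⇒ K_a = 3/133 ⇒ K = (3/133)/(3/1330) = 10.

10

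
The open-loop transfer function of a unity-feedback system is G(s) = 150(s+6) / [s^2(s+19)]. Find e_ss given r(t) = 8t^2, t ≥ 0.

System type = 2 (two poles at s=0).
K_a = lim_{s→0} s^2·G(s) = 150·6 / (19) = 900/19.
r(t) = 8t^2 gives R(s) = 16/s^3.
e_ss = 16/K_a = 16/(900/19) = 76/225.

76/225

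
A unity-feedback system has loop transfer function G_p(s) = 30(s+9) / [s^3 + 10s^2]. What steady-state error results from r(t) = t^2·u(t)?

2/27

The denominator has no term below 10s^2 — 2 poles at s=0, type 2.
K_a = lim_{s→0} s^2·G_p(s) = 30·9 / 10 = 27.
r(t) = t^2 gives R(s) = 2/s^3.
e_ss = 2/K_a = 2/27.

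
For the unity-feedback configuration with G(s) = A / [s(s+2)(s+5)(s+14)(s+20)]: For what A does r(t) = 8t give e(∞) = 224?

System type = 1 (one pole at s=0).
K_v = lim_{s→0} s·G(s) = A / (2·5·14·20) = (1/2800)·A.
e_ss = 8/K_v = 224 ⇒ K_v = 1/28 ⇒ A = (1/28)/(1/2800) = 100.

100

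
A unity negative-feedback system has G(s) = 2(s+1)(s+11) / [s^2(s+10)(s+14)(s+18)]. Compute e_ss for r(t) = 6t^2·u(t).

15120/11

Two free integrators in G(s): this is a type 2 system.
K_a = lim_{s→0} s^2·G(s) = 2·1·11 / (10·14·18) = 11/1260.
r(t) = 6t^2 gives R(s) = 12/s^3.
e_ss = 12/K_a = 12/(11/1260) = 15120/11.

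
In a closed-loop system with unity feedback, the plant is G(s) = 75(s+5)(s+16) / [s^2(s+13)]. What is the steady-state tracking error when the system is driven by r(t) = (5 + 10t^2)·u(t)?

The open loop has two poles at the origin → type 2 system. Treating each term separately:
  • 5: tracked with zero error.
  • 10t^2: e_ss = 20/K_a with K_a=6000/13 → 13/300.
Total e_ss = 13/300.

13/300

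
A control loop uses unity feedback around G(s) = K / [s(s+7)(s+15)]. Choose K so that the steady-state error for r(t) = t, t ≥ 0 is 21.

G(s) has one factor of s in the denominator, so the system is type 1.
K_v = lim_{s→0} s·G(s) = K / (7·15) = (1/105)·K.
e_ss = 1/K_v = 21 ⇒ K_v = 1/21 ⇒ K = (1/21)/(1/105) = 5.

5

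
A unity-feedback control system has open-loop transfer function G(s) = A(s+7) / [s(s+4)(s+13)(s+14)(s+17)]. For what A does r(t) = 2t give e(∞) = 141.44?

G(s) has one factor of s in the denominator, so the system is type 1.
K_v = lim_{s→0} s·G(s) = A·7 / (4·13·14·17) = (1/1768)·A.
e_ss = 2/K_v = 141.44 ⇒ K_v = 25/1768 ⇒ A = (25/1768)/(1/1768) = 25.

25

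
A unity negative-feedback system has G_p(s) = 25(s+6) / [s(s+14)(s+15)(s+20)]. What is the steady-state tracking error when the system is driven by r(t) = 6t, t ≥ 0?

The open loop has one pole at the origin → type 1 system.
K_v = lim_{s→0} s·G_p(s) = 25·6 / (14·15·20) = 1/28.
e_ss = 6/K_v = 6/(1/28) = 168.

168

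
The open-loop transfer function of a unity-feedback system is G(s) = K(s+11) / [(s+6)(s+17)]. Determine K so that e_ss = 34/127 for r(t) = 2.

60

G(s) has no factors of s in the denominator, so the system is type 0.
K_p = lim_{s→0} G(s) = K·11 / (6·17) = (11/102)·K.
e_ss = 2/(1 + K_p) = 34/127 ⇒ 1 + (11/102)·K = 127/17 ⇒ K = 60.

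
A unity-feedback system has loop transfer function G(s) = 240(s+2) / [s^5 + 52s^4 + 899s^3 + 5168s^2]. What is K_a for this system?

30/323

Factoring s^2 from the denominator leaves a polynomial with constant term 5168, so the system is type 2.
K_a = lim_{s→0} s^2·G(s) = 240·2 / 5168 = 30/323.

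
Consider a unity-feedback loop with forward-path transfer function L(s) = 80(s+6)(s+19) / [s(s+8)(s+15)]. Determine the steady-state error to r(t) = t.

1/76

One free integrator in L(s): this is a type 1 system.
K_v = lim_{s→0} s·L(s) = 80·6·19 / (8·15) = 76.
e_ss = 1/K_v = 1/76.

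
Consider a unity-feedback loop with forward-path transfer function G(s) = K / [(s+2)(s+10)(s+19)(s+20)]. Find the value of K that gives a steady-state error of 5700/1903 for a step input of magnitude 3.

12

The open loop has no poles at the origin → type 0 system.
K_p = lim_{s→0} G(s) = K / (2·10·19·20) = (1/7600)·K.
e_ss = 3/(1 + K_p) = 5700/1903 ⇒ 1 + (1/7600)·K = 1903/1900 ⇒ K = 12.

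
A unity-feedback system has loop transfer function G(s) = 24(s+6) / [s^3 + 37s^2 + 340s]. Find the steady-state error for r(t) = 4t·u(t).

85/9

The denominator has no term below 340s — 1 pole at s=0, type 1.
K_v = lim_{s→0} s·G(s) = 24·6 / 340 = 36/85.
e_ss = 4/K_v = 4/(36/85) = 85/9.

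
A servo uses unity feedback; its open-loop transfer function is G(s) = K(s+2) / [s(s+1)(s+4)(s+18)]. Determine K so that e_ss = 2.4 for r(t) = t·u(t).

15

G(s) has one factor of s in the denominator, so the system is type 1.
K_v = lim_{s→0} s·G(s) = K·2 / (1·4·18) = (1/36)·K.
e_ss = 1/K_v = 2.4 ⇒ K_v = 5/12 ⇒ K = (5/12)/(1/36) = 15.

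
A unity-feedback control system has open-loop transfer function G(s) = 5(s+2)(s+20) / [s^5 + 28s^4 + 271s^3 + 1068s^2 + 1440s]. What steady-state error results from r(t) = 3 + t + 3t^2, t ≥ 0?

Factoring s from the denominator leaves a polynomial with constant term 1440, so the system is type 1. By superposition:
  • 3: tracked with zero error.
  • t: e_ss = 1/K_v with K_v=5/36 → 7.2.
  • 3t^2: a type-1 system cannot track it, e_ss → ∞.
The unbounded component dominates.

infinity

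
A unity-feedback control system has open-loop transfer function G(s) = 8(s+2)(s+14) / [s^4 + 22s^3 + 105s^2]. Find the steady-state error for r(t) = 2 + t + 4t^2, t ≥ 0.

The denominator has no term below 105s^2 — 2 poles at s=0, type 2. By superposition:
  • 2: tracked with zero error.
  • t: tracked with zero error.
  • 4t^2: e_ss = 8/K_a with K_a=32/15 → 3.75.
Total e_ss = 3.75.

3.75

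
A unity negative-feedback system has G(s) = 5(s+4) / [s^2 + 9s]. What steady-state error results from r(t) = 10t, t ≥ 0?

Lowest-order denominator term is 9s, so the open loop has 1 pole at the origin → type 1 system.
K_v = lim_{s→0} s·G(s) = 5·4 / 9 = 20/9.
e_ss = 10/K_v = 10/(20/9) = 4.5.

4.5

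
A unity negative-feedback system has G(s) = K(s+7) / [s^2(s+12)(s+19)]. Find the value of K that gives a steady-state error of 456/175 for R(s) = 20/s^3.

250

Two free integrators in G(s): this is a type 2 system.
K_a = lim_{s→0} s^2·G(s) = K·7 / (12·19) = (7/228)·K.
e_ss = 20/K_a = 456/175 ⇒ K_a = 875/114 ⇒ K = (875/114)/(7/228) = 250.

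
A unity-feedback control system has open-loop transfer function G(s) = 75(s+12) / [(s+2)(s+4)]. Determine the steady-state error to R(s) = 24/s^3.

infinity

The open loop has no poles at the origin → type 0 system.
K_a = lim_{s→0} s^2·G(s) = 0; the steady-state error to this parabolic input grows without bound.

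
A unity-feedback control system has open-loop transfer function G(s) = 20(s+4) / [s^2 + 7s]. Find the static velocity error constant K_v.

The denominator has no term below 7s — 1 pole at s=0, type 1.
K_v = lim_{s→0} s·G(s) = 20·4 / 7 = 80/7.

80/7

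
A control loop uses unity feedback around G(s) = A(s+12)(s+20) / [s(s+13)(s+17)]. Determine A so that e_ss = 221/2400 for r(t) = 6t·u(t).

G(s) has one factor of s in the denominator, so the system is type 1.
K_v = lim_{s→0} s·G(s) = A·12·20 / (13·17) = (240/221)·A.
e_ss = 6/K_v = 221/2400 ⇒ K_v = 14400/221 ⇒ A = (14400/221)/(240/221) = 60.

60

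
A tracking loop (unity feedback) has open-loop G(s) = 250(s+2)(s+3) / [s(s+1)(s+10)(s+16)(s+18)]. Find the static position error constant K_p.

K_p = lim_{s→0} G(s); with 1 pole at the origin the limit diverges, so K_p = ∞.

infinity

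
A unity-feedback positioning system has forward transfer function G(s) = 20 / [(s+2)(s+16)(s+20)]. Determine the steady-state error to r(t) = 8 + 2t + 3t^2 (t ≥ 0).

G(s) has no factors of s in the denominator, so the system is type 0. Taking each input component in turn:
  • 8: e_ss = 8/(1+K_p) with K_p=1/32 → 256/33.
  • 2t: a type-0 system cannot track it, e_ss → ∞.
  • 3t^2: a type-0 system cannot track it, e_ss → ∞.
The unbounded component dominates.

infinity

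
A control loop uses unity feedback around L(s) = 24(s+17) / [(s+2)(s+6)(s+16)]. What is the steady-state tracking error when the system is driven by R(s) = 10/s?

3.2

No free integrators in L(s): this is a type 0 system.
K_p = lim_{s→0} L(s) = 24·17 / (2·6·16) = 2.125.
e_ss = 10/(1 + K_p) = 10/3.125 = 3.2.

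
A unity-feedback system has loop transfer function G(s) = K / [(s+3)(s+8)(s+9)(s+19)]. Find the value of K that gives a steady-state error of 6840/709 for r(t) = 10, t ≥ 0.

150

No free integrators in G(s): this is a type 0 system.
K_p = lim_{s→0} G(s) = K / (3·8·9·19) = (1/4104)·K.
e_ss = 10/(1 + K_p) = 6840/709 ⇒ 1 + (1/4104)·K = 709/684 ⇒ K = 150.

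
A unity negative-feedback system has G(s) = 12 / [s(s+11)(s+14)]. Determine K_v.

System type = 1 (one pole at s=0).
K_v = lim_{s→0} s·G(s) = 12 / (11·14) = 6/77.

6/77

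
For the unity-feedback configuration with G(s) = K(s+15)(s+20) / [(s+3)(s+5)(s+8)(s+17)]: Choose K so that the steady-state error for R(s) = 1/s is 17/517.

200

System type = 0 (no poles at s=0).
K_p = lim_{s→0} G(s) = K·15·20 / (3·5·8·17) = (5/34)·K.
e_ss = 1/(1 + K_p) = 17/517 ⇒ 1 + (5/34)·K = 517/17 ⇒ K = 200.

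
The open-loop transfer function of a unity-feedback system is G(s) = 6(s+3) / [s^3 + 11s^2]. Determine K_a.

Lowest-order denominator term is 11s^2, so the open loop has 2 poles at the origin → type 2 system.
K_a = lim_{s→0} s^2·G(s) = 6·3 / 11 = 18/11.

18/11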